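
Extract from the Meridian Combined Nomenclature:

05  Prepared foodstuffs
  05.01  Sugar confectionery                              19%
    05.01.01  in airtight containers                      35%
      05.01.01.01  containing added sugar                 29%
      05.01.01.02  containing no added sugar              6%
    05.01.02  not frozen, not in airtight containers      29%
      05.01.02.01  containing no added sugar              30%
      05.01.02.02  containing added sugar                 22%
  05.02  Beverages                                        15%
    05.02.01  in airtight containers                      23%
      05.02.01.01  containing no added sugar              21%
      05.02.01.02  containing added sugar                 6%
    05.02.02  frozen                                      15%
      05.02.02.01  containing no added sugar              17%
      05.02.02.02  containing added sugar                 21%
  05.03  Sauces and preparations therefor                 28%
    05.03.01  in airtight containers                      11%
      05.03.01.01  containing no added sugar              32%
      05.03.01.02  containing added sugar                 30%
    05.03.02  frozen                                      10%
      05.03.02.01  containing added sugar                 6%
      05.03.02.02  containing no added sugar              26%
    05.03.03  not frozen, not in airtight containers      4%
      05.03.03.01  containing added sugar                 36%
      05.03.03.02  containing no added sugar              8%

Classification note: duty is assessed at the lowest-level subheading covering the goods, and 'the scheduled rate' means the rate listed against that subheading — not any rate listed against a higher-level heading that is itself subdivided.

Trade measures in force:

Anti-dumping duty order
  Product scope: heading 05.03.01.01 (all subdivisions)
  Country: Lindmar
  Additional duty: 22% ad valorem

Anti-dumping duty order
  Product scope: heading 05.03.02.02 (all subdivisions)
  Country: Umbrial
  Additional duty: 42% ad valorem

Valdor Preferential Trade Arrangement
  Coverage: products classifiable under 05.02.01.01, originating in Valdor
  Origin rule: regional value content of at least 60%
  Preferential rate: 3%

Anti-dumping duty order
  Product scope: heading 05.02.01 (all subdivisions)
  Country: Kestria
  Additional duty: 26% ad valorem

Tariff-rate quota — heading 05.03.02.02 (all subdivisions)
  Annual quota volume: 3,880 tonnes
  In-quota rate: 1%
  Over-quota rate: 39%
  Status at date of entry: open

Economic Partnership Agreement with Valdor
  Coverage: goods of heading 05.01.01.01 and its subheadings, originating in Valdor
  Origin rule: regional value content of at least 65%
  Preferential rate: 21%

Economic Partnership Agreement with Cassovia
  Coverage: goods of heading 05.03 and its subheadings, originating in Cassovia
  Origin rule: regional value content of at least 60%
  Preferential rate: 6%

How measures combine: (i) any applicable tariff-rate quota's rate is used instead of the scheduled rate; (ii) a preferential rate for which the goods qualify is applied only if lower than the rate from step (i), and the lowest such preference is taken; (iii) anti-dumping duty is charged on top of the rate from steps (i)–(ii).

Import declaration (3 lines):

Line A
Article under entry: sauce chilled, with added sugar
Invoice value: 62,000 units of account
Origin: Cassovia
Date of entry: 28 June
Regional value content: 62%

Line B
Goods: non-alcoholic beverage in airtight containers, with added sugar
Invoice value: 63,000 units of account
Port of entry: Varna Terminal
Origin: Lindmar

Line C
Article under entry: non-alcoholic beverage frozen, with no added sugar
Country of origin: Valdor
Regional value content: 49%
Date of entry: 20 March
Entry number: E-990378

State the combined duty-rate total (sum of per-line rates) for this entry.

Line A: sauce → 05.03; chilled → 05.03.03; with added sugar → 05.03.03.01. Scheduled 36%. Cassovia agreement on 05.03: RVC ≥ 60% → 6% available; preferential 6%. → 6%.
Line B: non-alcoholic beverage → 05.02; in airtight containers → 05.02.01; with added sugar → 05.02.01.02. Scheduled 6%. No special measure applies. → 6%.
Line C: non-alcoholic beverage → 05.02; frozen → 05.02.02; with no added sugar → 05.02.02.01. Scheduled 17%. Valdor agreement on 05.02.01.01: 05.02.02.01 not covered; Valdor agreement on 05.01.01.01: 05.02.02.01 not covered. → 17%.
Sum: 6% + 6% + 17% = 29%.

29%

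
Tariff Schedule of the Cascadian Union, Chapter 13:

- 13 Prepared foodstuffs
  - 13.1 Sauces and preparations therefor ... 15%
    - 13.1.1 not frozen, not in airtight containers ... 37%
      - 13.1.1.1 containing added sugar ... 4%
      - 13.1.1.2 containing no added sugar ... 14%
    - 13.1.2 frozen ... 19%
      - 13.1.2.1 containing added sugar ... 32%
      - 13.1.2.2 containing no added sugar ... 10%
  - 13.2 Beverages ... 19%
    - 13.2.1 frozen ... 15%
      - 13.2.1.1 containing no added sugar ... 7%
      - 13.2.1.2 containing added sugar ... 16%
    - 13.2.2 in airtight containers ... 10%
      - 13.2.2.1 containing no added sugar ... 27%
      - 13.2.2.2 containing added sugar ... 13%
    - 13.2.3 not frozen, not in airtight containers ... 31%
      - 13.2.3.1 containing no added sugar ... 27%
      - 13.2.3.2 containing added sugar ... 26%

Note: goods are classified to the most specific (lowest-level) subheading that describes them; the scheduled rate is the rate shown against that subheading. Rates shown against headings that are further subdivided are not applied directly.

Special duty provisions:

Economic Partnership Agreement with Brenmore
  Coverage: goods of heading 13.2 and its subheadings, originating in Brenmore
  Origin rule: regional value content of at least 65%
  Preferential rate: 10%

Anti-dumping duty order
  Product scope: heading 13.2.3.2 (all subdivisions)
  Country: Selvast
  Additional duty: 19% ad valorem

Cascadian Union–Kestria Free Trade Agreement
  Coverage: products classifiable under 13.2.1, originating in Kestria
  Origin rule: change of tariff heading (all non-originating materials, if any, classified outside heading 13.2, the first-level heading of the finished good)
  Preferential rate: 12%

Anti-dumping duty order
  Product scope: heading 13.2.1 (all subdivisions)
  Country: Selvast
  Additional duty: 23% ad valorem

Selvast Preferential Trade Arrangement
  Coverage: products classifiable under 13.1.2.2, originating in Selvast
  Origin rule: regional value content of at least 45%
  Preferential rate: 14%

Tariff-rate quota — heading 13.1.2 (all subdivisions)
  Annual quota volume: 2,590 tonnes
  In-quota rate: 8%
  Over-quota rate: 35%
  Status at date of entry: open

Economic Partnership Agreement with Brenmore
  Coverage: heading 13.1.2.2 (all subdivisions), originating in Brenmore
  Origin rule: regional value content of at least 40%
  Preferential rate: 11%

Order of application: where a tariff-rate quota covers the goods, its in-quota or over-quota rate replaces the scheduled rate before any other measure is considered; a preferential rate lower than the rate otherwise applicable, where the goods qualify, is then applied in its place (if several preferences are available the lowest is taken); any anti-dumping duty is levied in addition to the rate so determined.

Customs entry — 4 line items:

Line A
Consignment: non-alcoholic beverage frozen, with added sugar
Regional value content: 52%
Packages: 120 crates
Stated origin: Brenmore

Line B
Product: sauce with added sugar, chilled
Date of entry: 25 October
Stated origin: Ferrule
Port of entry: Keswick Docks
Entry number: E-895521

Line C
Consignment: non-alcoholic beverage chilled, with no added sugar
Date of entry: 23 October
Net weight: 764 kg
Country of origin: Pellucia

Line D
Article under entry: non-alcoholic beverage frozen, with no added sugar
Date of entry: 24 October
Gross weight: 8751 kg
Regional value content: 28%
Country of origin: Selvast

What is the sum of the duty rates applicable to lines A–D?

77%

Line A: non-alcoholic beverage → 13.2; frozen → 13.2.1; with added sugar → 13.2.1.2. Scheduled 16%. Brenmore agreement on 13.2: RVC < 65%; Brenmore agreement on 13.1.2.2: 13.2.1.2 not covered. → 16%.
Line B: sauce → 13.1; chilled → 13.1.1; with added sugar → 13.1.1.1. Scheduled 4%. No special measure applies. → 4%.
Line C: non-alcoholic beverage → 13.2; chilled → 13.2.3; with no added sugar → 13.2.3.1. Scheduled 27%. No special measure applies. → 27%.
Line D: non-alcoholic beverage → 13.2; frozen → 13.2.1; with no added sugar → 13.2.1.1. Scheduled 7%. Selvast agreement on 13.1.2.2: 13.2.1.1 not covered; anti-dumping (Selvast, 13.2.1): +23%; total 7% + 23% = 30%. → 30%.
Sum: 16% + 4% + 27% + 30% = 77%.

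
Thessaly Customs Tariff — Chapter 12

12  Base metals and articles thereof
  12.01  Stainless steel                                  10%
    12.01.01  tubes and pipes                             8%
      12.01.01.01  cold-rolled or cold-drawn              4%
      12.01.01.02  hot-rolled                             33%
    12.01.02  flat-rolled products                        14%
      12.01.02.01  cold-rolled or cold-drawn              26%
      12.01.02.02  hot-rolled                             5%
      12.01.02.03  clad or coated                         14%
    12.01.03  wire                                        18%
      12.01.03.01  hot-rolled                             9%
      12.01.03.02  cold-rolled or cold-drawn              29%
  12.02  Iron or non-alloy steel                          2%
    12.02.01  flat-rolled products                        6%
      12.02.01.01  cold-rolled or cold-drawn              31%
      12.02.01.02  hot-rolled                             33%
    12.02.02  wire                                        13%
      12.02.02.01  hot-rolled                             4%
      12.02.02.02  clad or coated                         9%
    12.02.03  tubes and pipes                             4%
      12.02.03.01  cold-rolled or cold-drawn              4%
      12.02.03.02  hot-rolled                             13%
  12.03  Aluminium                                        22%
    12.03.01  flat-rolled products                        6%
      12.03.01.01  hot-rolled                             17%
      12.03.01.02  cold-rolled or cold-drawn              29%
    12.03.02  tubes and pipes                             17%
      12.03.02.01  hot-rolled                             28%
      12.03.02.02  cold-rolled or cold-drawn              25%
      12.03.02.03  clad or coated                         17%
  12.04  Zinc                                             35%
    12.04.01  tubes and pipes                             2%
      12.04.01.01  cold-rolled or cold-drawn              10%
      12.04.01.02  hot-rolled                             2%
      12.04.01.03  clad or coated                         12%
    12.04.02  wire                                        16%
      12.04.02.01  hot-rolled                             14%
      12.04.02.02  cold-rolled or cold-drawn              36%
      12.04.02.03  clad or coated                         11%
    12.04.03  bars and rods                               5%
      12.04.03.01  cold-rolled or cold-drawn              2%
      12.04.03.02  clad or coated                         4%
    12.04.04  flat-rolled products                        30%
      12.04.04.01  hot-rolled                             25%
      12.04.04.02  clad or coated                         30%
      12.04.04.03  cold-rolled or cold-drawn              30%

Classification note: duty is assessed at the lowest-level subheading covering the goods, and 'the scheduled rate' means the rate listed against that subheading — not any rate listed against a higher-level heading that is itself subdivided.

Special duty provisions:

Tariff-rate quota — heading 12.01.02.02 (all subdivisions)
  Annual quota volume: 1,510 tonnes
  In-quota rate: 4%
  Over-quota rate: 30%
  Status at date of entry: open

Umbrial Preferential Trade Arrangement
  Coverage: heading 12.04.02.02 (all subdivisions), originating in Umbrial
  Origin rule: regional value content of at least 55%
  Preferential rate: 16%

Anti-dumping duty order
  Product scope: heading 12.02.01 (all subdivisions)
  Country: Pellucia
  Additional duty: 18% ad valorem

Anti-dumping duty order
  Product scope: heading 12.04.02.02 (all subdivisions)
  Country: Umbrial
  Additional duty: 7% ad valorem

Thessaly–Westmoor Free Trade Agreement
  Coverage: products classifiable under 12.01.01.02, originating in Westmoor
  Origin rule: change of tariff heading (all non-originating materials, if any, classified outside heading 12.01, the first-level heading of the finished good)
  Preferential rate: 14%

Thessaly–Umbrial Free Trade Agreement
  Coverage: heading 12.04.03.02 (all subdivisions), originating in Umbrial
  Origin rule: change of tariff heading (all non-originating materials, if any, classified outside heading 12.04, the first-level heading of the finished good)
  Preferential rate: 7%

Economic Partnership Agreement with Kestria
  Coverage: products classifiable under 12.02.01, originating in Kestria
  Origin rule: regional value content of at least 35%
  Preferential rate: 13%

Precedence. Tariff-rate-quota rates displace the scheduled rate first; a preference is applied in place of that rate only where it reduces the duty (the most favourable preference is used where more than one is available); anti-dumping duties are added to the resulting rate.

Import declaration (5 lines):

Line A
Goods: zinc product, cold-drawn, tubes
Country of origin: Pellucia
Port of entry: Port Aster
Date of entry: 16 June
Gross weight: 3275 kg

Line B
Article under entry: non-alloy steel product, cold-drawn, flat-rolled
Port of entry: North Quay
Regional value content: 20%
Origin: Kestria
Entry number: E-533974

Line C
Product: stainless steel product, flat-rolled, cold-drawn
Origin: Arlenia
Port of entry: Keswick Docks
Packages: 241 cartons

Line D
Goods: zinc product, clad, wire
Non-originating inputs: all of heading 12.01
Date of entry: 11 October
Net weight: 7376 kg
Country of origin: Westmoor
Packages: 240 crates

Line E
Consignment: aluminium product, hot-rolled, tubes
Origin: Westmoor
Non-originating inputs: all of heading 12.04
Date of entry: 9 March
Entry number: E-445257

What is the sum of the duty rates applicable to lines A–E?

Line A: zinc → 12.04; tubes → 12.04.01; cold-drawn → 12.04.01.01. Scheduled 10%. No special measure applies. → 10%.
Line B: non-alloy steel → 12.02; flat-rolled → 12.02.01; cold-drawn → 12.02.01.01. Scheduled 31%. Kestria agreement on 12.02.01: RVC < 35%. → 31%.
Line C: stainless steel → 12.01; flat-rolled → 12.01.02; cold-drawn → 12.01.02.01. Scheduled 26%. No special measure applies. → 26%.
Line D: zinc → 12.04; wire → 12.04.02; clad → 12.04.02.03. Scheduled 11%. Westmoor agreement on 12.01.01.02: 12.04.02.03 not covered. → 11%.
Line E: aluminium → 12.03; tubes → 12.03.02; hot-rolled → 12.03.02.01. Scheduled 28%. Westmoor agreement on 12.01.01.02: 12.03.02.01 not covered. → 28%.
Sum: 10% + 31% + 26% + 11% + 28% = 106%.

106%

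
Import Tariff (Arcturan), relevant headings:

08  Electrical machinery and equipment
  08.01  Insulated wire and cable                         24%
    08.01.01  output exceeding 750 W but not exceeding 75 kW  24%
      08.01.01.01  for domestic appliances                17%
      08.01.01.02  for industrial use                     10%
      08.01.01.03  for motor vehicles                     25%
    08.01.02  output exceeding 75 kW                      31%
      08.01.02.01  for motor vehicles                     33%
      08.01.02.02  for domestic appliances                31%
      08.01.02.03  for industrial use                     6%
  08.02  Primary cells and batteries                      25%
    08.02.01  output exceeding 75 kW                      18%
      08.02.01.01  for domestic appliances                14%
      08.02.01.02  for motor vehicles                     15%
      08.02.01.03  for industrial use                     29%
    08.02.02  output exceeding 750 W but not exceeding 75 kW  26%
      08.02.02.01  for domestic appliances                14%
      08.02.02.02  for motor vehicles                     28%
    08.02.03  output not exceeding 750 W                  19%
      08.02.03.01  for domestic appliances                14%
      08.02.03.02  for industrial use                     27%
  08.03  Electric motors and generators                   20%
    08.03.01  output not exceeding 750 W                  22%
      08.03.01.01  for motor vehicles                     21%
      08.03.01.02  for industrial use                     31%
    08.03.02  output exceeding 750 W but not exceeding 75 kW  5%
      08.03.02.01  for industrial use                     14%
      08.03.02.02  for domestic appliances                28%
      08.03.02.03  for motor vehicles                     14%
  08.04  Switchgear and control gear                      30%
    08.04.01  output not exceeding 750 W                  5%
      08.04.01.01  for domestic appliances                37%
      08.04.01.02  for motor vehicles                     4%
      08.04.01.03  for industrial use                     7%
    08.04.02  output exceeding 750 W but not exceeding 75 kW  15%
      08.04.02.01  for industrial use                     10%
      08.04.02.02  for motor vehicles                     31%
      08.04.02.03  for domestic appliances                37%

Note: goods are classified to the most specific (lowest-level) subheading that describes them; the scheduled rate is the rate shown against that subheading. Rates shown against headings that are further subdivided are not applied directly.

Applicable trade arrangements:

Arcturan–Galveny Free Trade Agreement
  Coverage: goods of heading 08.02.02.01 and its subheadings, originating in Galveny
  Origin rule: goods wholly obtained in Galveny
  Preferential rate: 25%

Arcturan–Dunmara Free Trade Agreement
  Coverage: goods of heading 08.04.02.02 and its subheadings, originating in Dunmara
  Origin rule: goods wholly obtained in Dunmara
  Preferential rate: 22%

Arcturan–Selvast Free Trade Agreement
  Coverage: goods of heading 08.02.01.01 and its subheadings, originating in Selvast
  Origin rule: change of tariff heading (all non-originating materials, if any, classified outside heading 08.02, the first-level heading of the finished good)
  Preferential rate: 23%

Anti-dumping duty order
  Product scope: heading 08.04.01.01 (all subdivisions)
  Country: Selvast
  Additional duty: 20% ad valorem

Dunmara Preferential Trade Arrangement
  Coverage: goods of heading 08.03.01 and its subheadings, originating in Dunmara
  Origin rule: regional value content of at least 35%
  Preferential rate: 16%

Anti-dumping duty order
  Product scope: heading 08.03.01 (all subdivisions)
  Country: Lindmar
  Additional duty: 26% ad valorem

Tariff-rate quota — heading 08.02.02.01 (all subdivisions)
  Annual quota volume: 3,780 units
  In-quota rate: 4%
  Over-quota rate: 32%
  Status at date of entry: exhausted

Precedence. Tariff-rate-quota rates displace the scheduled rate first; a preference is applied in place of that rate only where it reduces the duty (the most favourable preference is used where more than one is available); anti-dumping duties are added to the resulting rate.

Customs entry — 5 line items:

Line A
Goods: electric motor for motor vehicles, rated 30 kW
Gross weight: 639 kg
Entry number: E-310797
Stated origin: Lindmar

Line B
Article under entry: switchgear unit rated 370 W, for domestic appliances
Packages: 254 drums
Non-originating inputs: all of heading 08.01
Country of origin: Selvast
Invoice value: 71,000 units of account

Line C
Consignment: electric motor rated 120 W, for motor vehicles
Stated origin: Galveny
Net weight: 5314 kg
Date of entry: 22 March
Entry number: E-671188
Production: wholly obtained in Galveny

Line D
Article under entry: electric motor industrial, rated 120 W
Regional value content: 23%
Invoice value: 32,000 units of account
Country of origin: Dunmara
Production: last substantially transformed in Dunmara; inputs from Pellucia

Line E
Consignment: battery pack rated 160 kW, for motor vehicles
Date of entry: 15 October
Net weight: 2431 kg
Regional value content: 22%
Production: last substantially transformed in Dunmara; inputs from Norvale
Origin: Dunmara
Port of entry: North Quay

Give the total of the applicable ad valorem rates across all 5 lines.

Line A: electric motor → 08.03; rated 30 kW → 08.03.02; for motor vehicles → 08.03.02.03. Scheduled 14%. No special measure applies. → 14%.
Line B: switchgear unit → 08.04; rated 370 W → 08.04.01; for domestic appliances → 08.04.01.01. Scheduled 37%. Selvast agreement on 08.02.01.01: 08.04.01.01 not covered; anti-dumping (Selvast, 08.04.01.01): +20%; total 37% + 20% = 57%. → 57%.
Line C: electric motor → 08.03; rated 120 W → 08.03.01; for motor vehicles → 08.03.01.01. Scheduled 21%. Galveny agreement on 08.02.02.01: 08.03.01.01 not covered. → 21%.
Line D: electric motor → 08.03; rated 120 W → 08.03.01; industrial → 08.03.01.02. Scheduled 31%. Dunmara agreement on 08.04.02.02: 08.03.01.02 not covered; Dunmara agreement on 08.03.01: RVC < 35%. → 31%.
Line E: battery pack → 08.02; rated 160 kW → 08.02.01; for motor vehicles → 08.02.01.02. Scheduled 15%. Dunmara agreement on 08.04.02.02: 08.02.01.02 not covered; Dunmara agreement on 08.03.01: 08.02.01.02 not covered. → 15%.
Sum: 14% + 57% + 21% + 31% + 15% = 138%.

138%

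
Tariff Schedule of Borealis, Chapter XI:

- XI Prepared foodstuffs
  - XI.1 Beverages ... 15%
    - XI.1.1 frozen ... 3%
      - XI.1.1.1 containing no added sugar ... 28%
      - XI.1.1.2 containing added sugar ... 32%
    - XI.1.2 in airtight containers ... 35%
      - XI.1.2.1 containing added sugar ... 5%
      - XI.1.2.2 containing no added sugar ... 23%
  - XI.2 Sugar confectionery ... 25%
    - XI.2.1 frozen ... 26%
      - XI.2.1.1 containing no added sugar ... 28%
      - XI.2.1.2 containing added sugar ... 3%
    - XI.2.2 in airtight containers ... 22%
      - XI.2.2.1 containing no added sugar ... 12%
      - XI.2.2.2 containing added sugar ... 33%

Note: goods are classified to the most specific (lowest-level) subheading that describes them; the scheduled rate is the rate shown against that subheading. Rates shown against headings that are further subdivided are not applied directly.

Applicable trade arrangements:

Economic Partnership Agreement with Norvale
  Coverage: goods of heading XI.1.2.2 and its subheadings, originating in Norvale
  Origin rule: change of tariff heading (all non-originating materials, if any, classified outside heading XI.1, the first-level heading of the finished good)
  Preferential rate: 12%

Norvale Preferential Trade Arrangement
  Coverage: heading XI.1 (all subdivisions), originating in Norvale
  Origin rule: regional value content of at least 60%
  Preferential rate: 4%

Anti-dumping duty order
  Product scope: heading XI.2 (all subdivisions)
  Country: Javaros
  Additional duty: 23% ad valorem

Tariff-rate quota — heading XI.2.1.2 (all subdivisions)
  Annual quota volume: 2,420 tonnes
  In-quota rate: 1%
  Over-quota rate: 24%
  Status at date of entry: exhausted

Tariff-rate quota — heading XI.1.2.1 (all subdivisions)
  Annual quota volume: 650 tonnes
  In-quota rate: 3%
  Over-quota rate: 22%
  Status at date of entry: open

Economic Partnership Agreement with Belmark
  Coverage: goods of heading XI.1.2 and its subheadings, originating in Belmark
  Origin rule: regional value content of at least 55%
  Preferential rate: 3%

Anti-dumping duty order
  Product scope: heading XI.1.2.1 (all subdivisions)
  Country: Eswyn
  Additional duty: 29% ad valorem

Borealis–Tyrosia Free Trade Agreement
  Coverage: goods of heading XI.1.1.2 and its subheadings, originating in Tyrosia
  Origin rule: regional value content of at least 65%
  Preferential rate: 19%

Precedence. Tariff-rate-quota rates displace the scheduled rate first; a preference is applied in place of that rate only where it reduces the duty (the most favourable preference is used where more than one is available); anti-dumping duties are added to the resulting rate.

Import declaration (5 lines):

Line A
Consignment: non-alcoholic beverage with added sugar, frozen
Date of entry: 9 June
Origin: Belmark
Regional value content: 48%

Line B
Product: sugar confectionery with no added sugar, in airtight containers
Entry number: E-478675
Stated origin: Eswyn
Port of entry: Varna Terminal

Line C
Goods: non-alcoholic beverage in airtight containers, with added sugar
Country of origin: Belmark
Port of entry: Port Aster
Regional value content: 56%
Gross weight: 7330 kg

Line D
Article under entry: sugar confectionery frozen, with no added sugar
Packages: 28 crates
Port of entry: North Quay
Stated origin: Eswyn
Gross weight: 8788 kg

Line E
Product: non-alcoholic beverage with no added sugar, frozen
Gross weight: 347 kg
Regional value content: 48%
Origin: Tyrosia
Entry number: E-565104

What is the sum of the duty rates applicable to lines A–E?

103%

Line A: non-alcoholic beverage → XI.1; frozen → XI.1.1; with added sugar → XI.1.1.2. Scheduled 32%. Belmark agreement on XI.1.2: XI.1.1.2 not covered. → 32%.
Line B: sugar confectionery → XI.2; in airtight containers → XI.2.2; with no added sugar → XI.2.2.1. Scheduled 12%. No special measure applies. → 12%.
Line C: non-alcoholic beverage → XI.1; in airtight containers → XI.1.2; with added sugar → XI.1.2.1. Scheduled 5%. quota on XI.1.2.1 open → in-quota 3%; Belmark agreement on XI.1.2: RVC ≥ 55% → 3% available; preference 3% not lower than 3% → no reduction. → 3%.
Line D: sugar confectionery → XI.2; frozen → XI.2.1; with no added sugar → XI.2.1.1. Scheduled 28%. No special measure applies. → 28%.
Line E: non-alcoholic beverage → XI.1; frozen → XI.1.1; with no added sugar → XI.1.1.1. Scheduled 28%. Tyrosia agreement on XI.1.1.2: XI.1.1.1 not covered. → 28%.
Sum: 32% + 12% + 3% + 28% + 28% = 103%.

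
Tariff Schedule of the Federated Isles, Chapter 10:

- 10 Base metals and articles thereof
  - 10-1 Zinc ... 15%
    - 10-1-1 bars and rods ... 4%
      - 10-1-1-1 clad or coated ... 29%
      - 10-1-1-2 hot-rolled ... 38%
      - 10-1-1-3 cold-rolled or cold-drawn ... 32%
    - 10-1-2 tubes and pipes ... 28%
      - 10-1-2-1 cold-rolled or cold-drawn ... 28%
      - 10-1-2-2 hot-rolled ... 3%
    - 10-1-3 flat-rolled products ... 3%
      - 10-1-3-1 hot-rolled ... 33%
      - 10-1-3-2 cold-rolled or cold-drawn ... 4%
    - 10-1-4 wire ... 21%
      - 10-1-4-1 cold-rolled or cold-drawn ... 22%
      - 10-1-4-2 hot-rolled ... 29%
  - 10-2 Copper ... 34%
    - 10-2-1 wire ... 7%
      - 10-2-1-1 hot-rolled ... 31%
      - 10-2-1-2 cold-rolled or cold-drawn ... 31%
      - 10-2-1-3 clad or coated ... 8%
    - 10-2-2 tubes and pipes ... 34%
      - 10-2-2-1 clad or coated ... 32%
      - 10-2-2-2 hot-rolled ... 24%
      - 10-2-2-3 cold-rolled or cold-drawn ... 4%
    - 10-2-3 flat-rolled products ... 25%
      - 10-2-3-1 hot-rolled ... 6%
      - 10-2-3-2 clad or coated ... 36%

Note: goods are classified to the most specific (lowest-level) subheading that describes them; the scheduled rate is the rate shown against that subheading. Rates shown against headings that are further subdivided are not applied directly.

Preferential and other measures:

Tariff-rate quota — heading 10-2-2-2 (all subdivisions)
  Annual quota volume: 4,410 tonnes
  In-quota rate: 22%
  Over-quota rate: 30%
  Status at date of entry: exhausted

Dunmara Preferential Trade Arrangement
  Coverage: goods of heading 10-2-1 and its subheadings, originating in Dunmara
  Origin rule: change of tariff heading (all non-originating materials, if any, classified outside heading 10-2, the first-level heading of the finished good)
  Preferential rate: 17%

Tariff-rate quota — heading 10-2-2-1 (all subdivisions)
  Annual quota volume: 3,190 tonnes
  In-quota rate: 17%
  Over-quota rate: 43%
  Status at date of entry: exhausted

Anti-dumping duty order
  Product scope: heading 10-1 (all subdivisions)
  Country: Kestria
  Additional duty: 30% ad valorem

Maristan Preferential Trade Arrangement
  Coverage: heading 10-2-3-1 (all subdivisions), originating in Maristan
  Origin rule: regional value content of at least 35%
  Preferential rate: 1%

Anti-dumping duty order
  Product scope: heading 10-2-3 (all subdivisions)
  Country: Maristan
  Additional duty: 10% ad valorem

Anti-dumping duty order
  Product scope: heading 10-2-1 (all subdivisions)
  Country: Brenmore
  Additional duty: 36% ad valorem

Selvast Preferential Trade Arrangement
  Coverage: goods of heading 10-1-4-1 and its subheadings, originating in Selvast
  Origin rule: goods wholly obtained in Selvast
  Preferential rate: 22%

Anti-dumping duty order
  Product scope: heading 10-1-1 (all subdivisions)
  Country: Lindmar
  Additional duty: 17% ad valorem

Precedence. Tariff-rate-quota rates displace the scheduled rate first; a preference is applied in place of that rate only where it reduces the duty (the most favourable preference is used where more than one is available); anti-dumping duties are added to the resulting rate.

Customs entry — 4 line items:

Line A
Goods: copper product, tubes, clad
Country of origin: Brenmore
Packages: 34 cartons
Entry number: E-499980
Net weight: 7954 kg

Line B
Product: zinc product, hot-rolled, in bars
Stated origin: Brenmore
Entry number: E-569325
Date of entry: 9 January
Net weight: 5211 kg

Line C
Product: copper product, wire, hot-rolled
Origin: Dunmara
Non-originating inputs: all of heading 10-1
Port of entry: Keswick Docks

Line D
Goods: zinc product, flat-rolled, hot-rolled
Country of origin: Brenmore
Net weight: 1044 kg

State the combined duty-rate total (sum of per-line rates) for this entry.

131%

Line A: copper → 10-2; tubes → 10-2-2; clad → 10-2-2-1. Scheduled 32%. quota on 10-2-2-1 exhausted → over-quota 43%. → 43%.
Line B: zinc → 10-1; in bars → 10-1-1; hot-rolled → 10-1-1-2. Scheduled 38%. No special measure applies. → 38%.
Line C: copper → 10-2; wire → 10-2-1; hot-rolled → 10-2-1-1. Scheduled 31%. Dunmara agreement on 10-2-1: CTH met → 17% available; preferential 17%. → 17%.
Line D: zinc → 10-1; flat-rolled → 10-1-3; hot-rolled → 10-1-3-1. Scheduled 33%. No special measure applies. → 33%.
Sum: 43% + 38% + 17% + 33% = 131%.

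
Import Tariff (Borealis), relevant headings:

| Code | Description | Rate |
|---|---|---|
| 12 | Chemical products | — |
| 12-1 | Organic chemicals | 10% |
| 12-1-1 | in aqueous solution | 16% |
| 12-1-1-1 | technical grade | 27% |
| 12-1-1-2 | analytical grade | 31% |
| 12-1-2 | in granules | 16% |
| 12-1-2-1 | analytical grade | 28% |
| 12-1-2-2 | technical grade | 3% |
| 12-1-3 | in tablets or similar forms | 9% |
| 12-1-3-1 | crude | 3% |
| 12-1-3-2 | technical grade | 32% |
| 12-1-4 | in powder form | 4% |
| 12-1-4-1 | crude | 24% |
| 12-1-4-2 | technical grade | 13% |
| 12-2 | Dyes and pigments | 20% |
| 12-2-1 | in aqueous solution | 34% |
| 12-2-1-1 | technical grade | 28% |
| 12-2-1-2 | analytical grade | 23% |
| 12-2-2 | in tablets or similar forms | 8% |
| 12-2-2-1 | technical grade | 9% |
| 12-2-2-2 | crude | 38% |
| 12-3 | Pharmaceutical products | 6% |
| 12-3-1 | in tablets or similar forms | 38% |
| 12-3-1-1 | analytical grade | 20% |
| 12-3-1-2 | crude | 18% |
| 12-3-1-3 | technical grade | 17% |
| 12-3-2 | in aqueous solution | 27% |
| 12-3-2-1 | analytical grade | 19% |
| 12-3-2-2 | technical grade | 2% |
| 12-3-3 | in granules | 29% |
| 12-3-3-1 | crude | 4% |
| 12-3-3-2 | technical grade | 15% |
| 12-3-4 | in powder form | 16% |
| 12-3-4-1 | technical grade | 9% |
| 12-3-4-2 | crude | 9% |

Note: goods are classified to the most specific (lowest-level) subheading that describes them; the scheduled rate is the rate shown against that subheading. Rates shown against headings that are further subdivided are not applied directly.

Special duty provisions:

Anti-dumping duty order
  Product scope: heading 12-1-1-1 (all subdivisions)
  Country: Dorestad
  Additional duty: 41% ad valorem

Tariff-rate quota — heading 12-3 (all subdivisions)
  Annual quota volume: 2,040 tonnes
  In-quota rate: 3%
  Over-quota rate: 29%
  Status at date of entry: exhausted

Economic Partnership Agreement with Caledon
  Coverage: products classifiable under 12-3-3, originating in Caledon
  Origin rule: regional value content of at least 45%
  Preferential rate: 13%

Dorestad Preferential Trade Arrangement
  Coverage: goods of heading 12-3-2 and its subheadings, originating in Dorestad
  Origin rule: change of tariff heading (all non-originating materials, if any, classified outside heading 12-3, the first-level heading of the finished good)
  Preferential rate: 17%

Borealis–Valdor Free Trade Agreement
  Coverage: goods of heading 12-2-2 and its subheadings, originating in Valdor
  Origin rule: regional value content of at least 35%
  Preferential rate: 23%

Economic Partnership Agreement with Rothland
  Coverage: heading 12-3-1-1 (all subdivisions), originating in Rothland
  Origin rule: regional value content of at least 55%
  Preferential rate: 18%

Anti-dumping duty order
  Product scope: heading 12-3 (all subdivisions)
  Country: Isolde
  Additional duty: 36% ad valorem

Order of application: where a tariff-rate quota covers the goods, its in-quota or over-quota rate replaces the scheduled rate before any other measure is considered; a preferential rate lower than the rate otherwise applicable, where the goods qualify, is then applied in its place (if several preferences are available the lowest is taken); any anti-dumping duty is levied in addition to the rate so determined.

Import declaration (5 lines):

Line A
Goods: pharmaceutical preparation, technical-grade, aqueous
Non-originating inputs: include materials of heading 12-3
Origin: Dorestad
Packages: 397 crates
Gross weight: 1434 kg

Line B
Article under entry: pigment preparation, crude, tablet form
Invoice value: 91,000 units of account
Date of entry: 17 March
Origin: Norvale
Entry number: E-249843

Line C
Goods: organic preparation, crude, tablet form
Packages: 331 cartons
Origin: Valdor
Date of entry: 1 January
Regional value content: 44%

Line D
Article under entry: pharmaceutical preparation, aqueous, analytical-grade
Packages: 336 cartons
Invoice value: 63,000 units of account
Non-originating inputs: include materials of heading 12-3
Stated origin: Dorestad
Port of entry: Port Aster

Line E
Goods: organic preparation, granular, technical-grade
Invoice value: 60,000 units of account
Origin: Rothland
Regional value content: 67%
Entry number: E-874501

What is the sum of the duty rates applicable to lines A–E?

102%

Line A: pharmaceutical → 12-3; aqueous → 12-3-2; technical-grade → 12-3-2-2. Scheduled 2%. quota on 12-3 exhausted → over-quota 29%; Dorestad agreement on 12-3-2: CTH not met. → 29%.
Line B: pigment → 12-2; tablet form → 12-2-2; crude → 12-2-2-2. Scheduled 38%. No special measure applies. → 38%.
Line C: organic → 12-1; tablet form → 12-1-3; crude → 12-1-3-1. Scheduled 3%. Valdor agreement on 12-2-2: 12-1-3-1 not covered. → 3%.
Line D: pharmaceutical → 12-3; aqueous → 12-3-2; analytical-grade → 12-3-2-1. Scheduled 19%. quota on 12-3 exhausted → over-quota 29%; Dorestad agreement on 12-3-2: CTH not met. → 29%.
Line E: organic → 12-1; granular → 12-1-2; technical-grade → 12-1-2-2. Scheduled 3%. Rothland agreement on 12-3-1-1: 12-1-2-2 not covered. → 3%.
Sum: 29% + 38% + 3% + 29% + 3% = 102%.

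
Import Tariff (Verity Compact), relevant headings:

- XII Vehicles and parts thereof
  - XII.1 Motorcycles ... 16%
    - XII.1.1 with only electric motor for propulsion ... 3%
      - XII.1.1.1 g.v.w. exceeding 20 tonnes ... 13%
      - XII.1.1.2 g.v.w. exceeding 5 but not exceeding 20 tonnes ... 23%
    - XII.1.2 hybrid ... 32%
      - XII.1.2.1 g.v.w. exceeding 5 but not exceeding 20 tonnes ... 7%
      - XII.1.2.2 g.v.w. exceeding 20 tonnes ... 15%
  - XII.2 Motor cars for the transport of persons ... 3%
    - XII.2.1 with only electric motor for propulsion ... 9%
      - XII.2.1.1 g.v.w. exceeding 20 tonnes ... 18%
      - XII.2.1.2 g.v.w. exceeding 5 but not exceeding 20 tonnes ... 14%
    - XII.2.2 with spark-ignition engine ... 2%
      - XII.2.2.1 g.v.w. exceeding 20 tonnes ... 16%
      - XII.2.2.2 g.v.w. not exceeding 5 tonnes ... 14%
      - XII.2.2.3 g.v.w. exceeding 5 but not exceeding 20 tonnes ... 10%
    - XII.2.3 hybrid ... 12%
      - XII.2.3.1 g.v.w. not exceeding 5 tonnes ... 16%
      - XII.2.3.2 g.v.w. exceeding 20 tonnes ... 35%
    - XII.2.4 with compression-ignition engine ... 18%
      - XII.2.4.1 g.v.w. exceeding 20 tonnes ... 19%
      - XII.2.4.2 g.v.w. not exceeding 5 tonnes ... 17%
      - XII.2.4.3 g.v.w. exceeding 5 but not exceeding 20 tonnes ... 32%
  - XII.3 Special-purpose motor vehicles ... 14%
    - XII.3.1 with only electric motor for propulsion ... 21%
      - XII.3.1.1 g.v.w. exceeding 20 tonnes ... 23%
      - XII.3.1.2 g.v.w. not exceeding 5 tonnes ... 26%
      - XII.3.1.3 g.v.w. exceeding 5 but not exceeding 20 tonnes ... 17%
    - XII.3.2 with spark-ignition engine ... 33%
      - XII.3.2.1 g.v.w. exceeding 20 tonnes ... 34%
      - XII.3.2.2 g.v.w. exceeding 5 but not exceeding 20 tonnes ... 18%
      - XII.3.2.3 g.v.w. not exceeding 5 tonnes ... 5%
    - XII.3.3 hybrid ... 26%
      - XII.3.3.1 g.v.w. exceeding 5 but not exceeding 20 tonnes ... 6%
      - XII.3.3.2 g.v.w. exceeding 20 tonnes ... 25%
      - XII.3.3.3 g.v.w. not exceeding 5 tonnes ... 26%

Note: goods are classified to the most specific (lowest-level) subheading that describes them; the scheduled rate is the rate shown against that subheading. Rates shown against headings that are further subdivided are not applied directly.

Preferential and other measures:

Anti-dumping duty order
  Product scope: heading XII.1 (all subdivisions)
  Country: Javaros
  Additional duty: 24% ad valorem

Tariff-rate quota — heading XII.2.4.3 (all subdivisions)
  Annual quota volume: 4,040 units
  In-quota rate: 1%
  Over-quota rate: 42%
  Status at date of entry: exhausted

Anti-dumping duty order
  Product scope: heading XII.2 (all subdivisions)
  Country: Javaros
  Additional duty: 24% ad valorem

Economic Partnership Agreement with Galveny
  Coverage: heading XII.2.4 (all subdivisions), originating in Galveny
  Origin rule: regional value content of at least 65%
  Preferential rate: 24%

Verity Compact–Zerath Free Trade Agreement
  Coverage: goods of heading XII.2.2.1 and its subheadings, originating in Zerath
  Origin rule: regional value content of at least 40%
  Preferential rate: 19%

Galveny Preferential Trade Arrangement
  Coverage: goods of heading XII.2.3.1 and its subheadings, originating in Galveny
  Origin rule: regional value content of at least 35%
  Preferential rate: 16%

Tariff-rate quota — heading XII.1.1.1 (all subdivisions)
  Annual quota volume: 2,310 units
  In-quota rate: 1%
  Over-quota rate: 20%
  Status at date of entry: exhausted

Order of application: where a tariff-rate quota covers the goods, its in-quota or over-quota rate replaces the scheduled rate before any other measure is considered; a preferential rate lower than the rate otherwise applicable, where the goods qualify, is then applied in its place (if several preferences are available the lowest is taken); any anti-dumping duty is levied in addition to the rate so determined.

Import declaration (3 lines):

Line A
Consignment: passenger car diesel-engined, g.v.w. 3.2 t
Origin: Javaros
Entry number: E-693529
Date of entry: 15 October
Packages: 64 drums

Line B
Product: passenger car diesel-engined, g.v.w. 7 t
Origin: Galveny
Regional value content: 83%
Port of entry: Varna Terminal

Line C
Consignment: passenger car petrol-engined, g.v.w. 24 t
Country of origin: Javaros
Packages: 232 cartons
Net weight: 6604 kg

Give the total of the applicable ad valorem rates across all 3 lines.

105%

Line A: passenger car → XII.2; diesel-engined → XII.2.4; g.v.w. 3.2 t → XII.2.4.2. Scheduled 17%. anti-dumping (Javaros, XII.2): +24%; total 17% + 24% = 41%. → 41%.
Line B: passenger car → XII.2; diesel-engined → XII.2.4; g.v.w. 7 t → XII.2.4.3. Scheduled 32%. quota on XII.2.4.3 exhausted → over-quota 42%; Galveny agreement on XII.2.4: RVC ≥ 65% → 24% available; Galveny agreement on XII.2.3.1: XII.2.4.3 not covered; preferential 24%. → 24%.
Line C: passenger car → XII.2; petrol-engined → XII.2.2; g.v.w. 24 t → XII.2.2.1. Scheduled 16%. anti-dumping (Javaros, XII.2): +24%; total 16% + 24% = 40%. → 40%.
Sum: 41% + 24% + 40% = 105%.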